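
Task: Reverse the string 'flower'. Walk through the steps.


Reverse 'flower' character by character: 'rewolf'.

rewolf


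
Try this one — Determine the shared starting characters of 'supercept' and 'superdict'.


Compare from the start: 5 characters match: 'super'. Mismatch at position 6: 'c' vs 'd'.

super


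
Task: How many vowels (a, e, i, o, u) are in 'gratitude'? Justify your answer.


Vowels in 'gratitude': a, i, u, e = 4 vowels.

4


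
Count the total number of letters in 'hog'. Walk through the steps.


Spell out 'hog' and number each letter: h(1), o(2), g(3). Total: 3 letters.

3


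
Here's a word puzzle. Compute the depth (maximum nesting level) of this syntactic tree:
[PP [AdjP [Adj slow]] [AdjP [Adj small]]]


Count bracket nesting levels:
'[' at pos 0: depth = 1
'[' at pos 4: depth = 2
'[' at pos 10: depth = 3
'[' at pos 22: depth = 2
'[' at pos 28: depth = 3
Maximum depth reached: 3

3


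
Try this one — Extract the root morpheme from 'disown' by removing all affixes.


Remove prefix 'dis' from 'disown' to get root 'own'.

own


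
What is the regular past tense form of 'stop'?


Apply rule: Double final consonant and add -ed. 'stop' becomes 'stopped'.

stopped


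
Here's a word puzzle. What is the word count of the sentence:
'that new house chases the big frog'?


Split into words: that | new | house | chases | the | big | frog = 7 words.

7


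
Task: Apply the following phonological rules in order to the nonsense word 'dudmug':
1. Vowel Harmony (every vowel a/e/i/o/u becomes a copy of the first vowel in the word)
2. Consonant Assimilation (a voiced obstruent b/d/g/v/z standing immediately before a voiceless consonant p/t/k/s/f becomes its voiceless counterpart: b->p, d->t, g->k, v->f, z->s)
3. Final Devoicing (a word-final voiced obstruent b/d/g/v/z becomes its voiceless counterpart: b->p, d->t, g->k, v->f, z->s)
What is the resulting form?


Starting form: 'dudmug'
Rule 1: Vowel Harmony: all vowels already match. No change.
Rule 2: Consonant Assimilation: no voiced obstruent (b/d/g/v/z) stands immediately before a voiceless consonant (p/t/k/s/f). No change.
Rule 3: Final Devoicing: word-final voiced obstruent 'g' becomes voiceless 'k'. 'dudmug' -> 'dudmuk'
Final form: 'dudmuk'

dudmuk


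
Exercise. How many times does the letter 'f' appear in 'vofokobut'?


Letter 'f' in 'vofokobut': found at position(s) 3 = 1 occurrence(s).

1


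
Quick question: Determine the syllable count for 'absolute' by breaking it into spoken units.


Break 'absolute' into syllables: ab-so-lute -> ab | so | lute = 3 syllables

3 syllables


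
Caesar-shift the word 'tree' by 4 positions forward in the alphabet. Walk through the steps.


Shift each letter by 4: t -> x, r -> v, e -> i, e -> i. Result: 'xvii'.

xvii


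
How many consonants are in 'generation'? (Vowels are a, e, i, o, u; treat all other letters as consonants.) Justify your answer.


Consonants in 'generation': g, n, r, t, n = 5 consonants.

5


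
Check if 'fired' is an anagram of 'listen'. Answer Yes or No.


Sorted letters of 'fired': 'defir'
Sorted letters of 'listen': 'eilnst'
They do not match.

No


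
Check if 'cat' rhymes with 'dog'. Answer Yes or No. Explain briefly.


Rime (stressed vowel + following sounds) of 'cat': -at = /æt/
Rime of 'dog': -og = /ɒg/
/æt/ and /ɒg/ are different ending sounds, so the words do not rhyme.

No


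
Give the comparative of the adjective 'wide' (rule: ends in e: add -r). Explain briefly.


Apply comparative formation (ends in e: add -r): 'wide' -> 'wider'.

wider


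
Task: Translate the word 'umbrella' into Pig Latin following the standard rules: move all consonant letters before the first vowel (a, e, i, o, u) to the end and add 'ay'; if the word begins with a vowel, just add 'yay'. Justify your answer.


'umbrella' starts with a vowel, so add 'yay': 'umbrellayay'.

umbrellayay


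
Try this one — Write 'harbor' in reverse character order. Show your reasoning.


Reverse 'harbor' character by character: 'robrah'.

robrah


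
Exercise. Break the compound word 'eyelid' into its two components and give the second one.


Split 'eyelid' into 'eye' + 'lid'. The second part is 'lid'.

lid


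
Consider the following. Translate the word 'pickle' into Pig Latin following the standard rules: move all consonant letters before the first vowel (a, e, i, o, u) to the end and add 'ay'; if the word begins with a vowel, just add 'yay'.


'pickle': move consonant cluster 'p' to end and add 'ay': 'icklepay'.

icklepay


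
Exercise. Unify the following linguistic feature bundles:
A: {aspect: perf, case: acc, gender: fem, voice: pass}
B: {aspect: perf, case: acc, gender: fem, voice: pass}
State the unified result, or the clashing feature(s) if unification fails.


Compare features:
aspect: A=perf vs B=perf -> unified: perf
case: A=acc vs B=acc -> unified: acc
gender: A=fem vs B=fem -> unified: fem
voice: A=pass vs B=pass -> unified: pass
No clashes found.

Unified: {aspect: perf, case: acc, gender: fem, voice: pass}


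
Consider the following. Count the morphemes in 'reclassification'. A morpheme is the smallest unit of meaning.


Decomposition: re- (prefix) + class (root) + -ify (suffix) + -ation (suffix) = 4 morpheme(s)

4 morphemes


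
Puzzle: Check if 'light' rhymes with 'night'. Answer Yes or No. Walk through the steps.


Rime (stressed vowel + following sounds) of 'light': -ight = /aɪt/
Rime of 'night': -ight = /aɪt/
/aɪt/ and /aɪt/ are the same ending sound, so the words rhyme.

Yes


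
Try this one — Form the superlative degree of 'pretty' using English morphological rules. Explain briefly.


Apply superlative formation (consonant + y: change y to i, add -est): 'pretty' -> 'prettiest'.

prettiest


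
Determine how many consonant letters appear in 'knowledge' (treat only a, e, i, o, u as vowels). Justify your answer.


Consonants in 'knowledge': k, n, w, l, d, g = 6 consonants.

6


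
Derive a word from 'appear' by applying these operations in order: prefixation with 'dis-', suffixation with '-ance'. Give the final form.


Step 1: Add prefix 'dis-' to 'appear' = 'disappear'
Step 2: Add suffix '-ance' to 'disappear' = 'disappearance'

disappearance


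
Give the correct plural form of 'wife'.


Apply rule: Change -fe to -ves. 'wife' becomes 'wives'.

wives


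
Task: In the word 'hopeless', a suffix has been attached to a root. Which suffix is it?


The word 'hopeless' = 'hope' (root) + '-less' (suffix). The suffix is '-less'.

less


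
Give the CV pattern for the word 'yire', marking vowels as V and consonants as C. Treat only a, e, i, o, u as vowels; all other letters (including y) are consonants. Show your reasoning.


Letter mapping: y = C, i = V, r = C, e = V.

CVCV


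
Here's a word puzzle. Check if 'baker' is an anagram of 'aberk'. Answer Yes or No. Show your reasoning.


Sorted letters of 'baker': 'abekr'
Sorted letters of 'aberk': 'abekr'
They match.

Yes


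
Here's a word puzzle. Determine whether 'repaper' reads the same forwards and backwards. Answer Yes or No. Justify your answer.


Forward: 'repaper'
Reversed: 'repaper'
They are identical.

Yes


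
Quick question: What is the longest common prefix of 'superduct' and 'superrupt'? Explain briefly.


Compare from the start: 5 characters match: 'super'. Mismatch at position 6: 'd' vs 'r'.

super


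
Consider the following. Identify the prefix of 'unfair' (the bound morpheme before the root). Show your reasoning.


The word 'unfair' = 'un' (prefix) + 'fair' (root). The prefix is 'un'.

un


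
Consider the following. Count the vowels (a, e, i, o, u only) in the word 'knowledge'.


Vowels in 'knowledge': o, e, e = 3 vowels.

3


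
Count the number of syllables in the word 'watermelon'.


Break 'watermelon' into syllables: wa-ter-mel-on -> wa | ter | mel | on = 4 syllables

4 syllables


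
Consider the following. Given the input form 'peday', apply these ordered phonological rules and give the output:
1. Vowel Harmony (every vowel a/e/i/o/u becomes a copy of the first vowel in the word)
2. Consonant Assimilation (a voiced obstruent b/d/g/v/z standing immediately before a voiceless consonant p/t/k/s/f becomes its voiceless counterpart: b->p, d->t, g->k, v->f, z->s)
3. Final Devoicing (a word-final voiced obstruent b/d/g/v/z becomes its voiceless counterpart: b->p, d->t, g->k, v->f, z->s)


Starting form: 'peday'
Rule 1: Vowel Harmony: all vowels become 'e' (matching first vowel). 'peday' -> 'pedey'
Rule 2: Consonant Assimilation: no voiced obstruent (b/d/g/v/z) stands immediately before a voiceless consonant (p/t/k/s/f). No change.
Rule 3: Final Devoicing: final consonant 'y' is not one of the voiced obstruents b/d/g/v/z. No change.
Final form: 'pedey'

pedey


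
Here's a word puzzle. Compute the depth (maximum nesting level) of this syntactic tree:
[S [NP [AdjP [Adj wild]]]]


Count bracket nesting levels:
'[' at pos 0: depth = 1
'[' at pos 3: depth = 2
'[' at pos 7: depth = 3
'[' at pos 13: depth = 4
Maximum depth reached: 4

4


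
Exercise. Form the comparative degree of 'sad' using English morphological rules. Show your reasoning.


Apply comparative formation (double final consonant, add -er): 'sad' -> 'sadder'.

sadder


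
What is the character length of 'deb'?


Spell out 'deb' and number each letter: d(1), e(2), b(3). Total: 3 letters.

3


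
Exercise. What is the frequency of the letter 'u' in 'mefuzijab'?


Letter 'u' in 'mefuzijab': found at position(s) 4 = 1 occurrence(s).

1


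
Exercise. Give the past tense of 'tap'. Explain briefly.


Apply rule: Double final consonant and add -ed. 'tap' becomes 'tapped'.

tapped


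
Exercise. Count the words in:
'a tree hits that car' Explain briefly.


Split into words: a | tree | hits | that | car = 5 words.

5


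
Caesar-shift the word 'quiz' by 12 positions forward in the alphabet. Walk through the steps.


Shift each letter by 12: q -> c, u -> g, i -> u, z -> l. Result: 'cgul'.

cgul


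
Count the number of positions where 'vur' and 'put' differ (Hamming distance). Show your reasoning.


Alignment:
Position 1: 'v' vs 'p' = DIFFER
Position 2: 'u' vs 'u' = match
Position 3: 'r' vs 't' = DIFFER
Total differences: 2

2


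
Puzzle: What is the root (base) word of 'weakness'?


Remove suffix '-ness' from 'weakness' to get root 'weak'.

weak


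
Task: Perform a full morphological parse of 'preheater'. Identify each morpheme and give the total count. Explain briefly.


Step 1: Identify prefix: 'pre' (meaning: before)
Step 2: Identify root: 'heat'
Step 3: Identify suffix(es): 'er'
Decomposition: pre- (prefix: before) + heat (root) + -er (suffix: one who)
Total morphemes: 3

3 morphemes (pre- (prefix: before) + heat (root) + -er (suffix: one who))


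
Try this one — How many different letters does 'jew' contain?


Unique letters in 'jew': {e, j, w} = 3 distinct letters.

3


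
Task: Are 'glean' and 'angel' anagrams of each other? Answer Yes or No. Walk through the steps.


Sorted letters of 'glean': 'aegln'
Sorted letters of 'angel': 'aegln'
They match.

Yes


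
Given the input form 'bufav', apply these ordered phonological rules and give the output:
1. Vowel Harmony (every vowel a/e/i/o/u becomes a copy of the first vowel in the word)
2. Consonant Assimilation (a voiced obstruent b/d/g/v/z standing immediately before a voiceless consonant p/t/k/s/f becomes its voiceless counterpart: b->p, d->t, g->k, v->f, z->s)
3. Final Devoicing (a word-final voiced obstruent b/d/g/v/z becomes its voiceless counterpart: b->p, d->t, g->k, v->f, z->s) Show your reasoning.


Starting form: 'bufav'
Rule 1: Vowel Harmony: all vowels become 'u' (matching first vowel). 'bufav' -> 'bufuv'
Rule 2: Consonant Assimilation: no voiced obstruent (b/d/g/v/z) stands immediately before a voiceless consonant (p/t/k/s/f). No change.
Rule 3: Final Devoicing: word-final voiced obstruent 'v' becomes voiceless 'f'. 'bufuv' -> 'bufuf'
Final form: 'bufuf'

bufuf


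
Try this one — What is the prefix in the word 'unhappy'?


The word 'unhappy' = 'un' (prefix) + 'happy' (root). The prefix is 'un'.

un


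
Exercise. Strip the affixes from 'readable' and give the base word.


Remove suffix '-able' from 'readable' to get root 'read'.

read


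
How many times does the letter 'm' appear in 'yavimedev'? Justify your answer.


Letter 'm' in 'yavimedev': found at position(s) 5 = 1 occurrence(s).

1


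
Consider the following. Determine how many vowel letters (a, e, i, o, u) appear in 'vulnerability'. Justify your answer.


Vowels in 'vulnerability': u, e, a, i, i = 5 vowels.

5


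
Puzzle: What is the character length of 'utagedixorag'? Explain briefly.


Spell out 'utagedixorag' and number each letter: u(1), t(2), a(3), g(4), e(5), d(6), i(7), x(8), o(9), r(10), a(11), g(12). Total: 12 letters.

12


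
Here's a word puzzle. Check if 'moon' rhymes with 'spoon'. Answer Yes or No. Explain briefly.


Rime (stressed vowel + following sounds) of 'moon': -oon = /uːn/
Rime of 'spoon': -oon = /uːn/
/uːn/ and /uːn/ are the same ending sound, so the words rhyme.

Yes


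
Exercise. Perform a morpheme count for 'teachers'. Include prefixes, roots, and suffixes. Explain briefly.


Decomposition: teach (root) + -er (suffix) + -s (plural) = 3 morpheme(s)

3 morphemes


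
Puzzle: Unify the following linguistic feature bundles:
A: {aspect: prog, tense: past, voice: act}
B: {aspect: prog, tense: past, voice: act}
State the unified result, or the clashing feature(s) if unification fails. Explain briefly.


Compare features:
aspect: A=prog vs B=prog -> unified: prog
tense: A=past vs B=past -> unified: past
voice: A=act vs B=act -> unified: act
No clashes found.

Unified: {aspect: prog, tense: past, voice: act}


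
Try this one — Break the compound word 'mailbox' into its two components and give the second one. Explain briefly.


Split 'mailbox' into 'mail' + 'box'. The second part is 'box'.

box


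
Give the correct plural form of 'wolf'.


Apply rule: Change -f to -ves. 'wolf' becomes 'wolves'.

wolves


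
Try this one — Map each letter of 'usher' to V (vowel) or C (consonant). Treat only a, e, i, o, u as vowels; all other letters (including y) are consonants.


Letter mapping: u = V, s = C, h = C, e = V, r = C.

VCCVC


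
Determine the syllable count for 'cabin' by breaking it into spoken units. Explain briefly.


Break 'cabin' into syllables: cab-in -> cab | in = 2 syllables

2 syllables


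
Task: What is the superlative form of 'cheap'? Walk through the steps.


Apply superlative formation (add -est): 'cheap' -> 'cheapest'.

cheapest


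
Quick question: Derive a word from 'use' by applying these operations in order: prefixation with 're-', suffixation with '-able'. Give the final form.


Step 1: Add prefix 're-' to 'use' = 'reuse'
Step 2: Add suffix '-able' to 'reuse' = 'reusable'

reusable


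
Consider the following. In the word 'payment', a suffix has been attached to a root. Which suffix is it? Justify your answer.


The word 'payment' = 'pay' (root) + '-ment' (suffix). The suffix is '-ment'.

ment


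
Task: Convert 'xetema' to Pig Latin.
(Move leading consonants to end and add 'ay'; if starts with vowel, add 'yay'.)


'xetema': move consonant cluster 'x' to end and add 'ay': 'etemaxay'.

etemaxay


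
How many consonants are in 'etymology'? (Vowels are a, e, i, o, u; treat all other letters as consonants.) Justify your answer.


Consonants in 'etymology': t, y, m, l, g, y = 6 consonants.

6


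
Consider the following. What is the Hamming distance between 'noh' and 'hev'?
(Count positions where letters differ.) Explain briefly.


Alignment:
Position 1: 'n' vs 'h' = DIFFER
Position 2: 'o' vs 'e' = DIFFER
Position 3: 'h' vs 'v' = DIFFER
Total differences: 3

3


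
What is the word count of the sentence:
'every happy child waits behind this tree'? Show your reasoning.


Split into words: every | happy | child | waits | behind | this | tree = 7 words.

7


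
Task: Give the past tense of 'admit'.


Apply rule: Double final consonant and add -ed. 'admit' becomes 'admitted'.

admitted


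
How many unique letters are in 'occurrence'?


Unique letters in 'occurrence': {c, e, n, o, r, u} = 6 distinct letters.

6


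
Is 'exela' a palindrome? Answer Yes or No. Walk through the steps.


Forward: 'exela'
Reversed: 'alexe'
They differ.

No


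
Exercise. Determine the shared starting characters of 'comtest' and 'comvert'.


Compare from the start: 3 characters match: 'com'. Mismatch at position 4: 't' vs 'v'.

com


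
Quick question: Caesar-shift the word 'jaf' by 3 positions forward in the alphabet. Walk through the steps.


Shift each letter by 3: j -> m, a -> d, f -> i. Result: 'mdi'.

mdi


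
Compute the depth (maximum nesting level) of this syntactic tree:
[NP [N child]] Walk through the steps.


Count bracket nesting levels:
'[' at pos 0: depth = 1
'[' at pos 4: depth = 2
Maximum depth reached: 2

2


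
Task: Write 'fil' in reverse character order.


Reverse 'fil' character by character: 'lif'.

lif


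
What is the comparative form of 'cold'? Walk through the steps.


Apply comparative formation (add -er): 'cold' -> 'colder'.

colder


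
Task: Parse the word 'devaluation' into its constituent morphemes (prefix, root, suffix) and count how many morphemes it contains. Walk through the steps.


Step 1: Identify prefix: 'de' (meaning: reverse/remove)
Step 2: Identify root: 'value'
Step 3: Identify suffix(es): 'ation'
Decomposition: de- (prefix: reverse/remove) + value (root) + -ation (suffix: act of)
Total morphemes: 3

3 morphemes (de- (prefix: reverse/remove) + value (root) + -ation (suffix: act of))


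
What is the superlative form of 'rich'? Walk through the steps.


Apply superlative formation (add -est): 'rich' -> 'richest'.

richest


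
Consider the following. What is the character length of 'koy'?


Spell out 'koy' and number each letter: k(1), o(2), y(3). Total: 3 letters.

3


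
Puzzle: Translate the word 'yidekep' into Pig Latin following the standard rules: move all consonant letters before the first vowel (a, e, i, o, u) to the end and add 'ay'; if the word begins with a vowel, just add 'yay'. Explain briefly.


'yidekep': move consonant cluster 'y' to end and add 'ay': 'idekepyay'.

idekepyay


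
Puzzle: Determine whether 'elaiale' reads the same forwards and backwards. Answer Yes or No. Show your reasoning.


Forward: 'elaiale'
Reversed: 'elaiale'
They are identical.

Yes


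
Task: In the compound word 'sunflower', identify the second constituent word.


Split 'sunflower' into 'sun' + 'flower'. The second part is 'flower'.

flower


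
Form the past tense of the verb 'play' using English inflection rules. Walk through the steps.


Apply rule: Add -ed. 'play' becomes 'played'.

played


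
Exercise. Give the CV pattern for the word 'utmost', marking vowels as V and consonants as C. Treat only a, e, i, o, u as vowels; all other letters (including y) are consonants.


Letter mapping: u = V, t = C, m = C, o = V, s = C, t = C.

VCCVCC


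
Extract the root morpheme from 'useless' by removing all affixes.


Remove suffix '-less' from 'useless' to get root 'use'.

use


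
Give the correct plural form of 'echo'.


Apply rule: Add -es (consonant + o). 'echo' becomes 'echoes'.

echoes


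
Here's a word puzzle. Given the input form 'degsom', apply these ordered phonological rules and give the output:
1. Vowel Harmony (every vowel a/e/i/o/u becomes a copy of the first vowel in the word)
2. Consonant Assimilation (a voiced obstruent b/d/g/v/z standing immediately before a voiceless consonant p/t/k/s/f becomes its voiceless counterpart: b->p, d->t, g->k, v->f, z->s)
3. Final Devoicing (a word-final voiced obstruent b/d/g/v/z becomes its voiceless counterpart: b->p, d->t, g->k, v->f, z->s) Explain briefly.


Starting form: 'degsom'
Rule 1: Vowel Harmony: all vowels become 'e' (matching first vowel). 'degsom' -> 'degsem'
Rule 2: Consonant Assimilation: voiced obstruent before voiceless consonant becomes voiceless ('gs' -> 'ks'). 'degsem' -> 'deksem'
Rule 3: Final Devoicing: final consonant 'm' is not one of the voiced obstruents b/d/g/v/z. No change.
Final form: 'deksem'

deksem


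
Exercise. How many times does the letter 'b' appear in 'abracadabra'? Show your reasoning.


Letter 'b' in 'abracadabra': found at position(s) 2, 9 = 2 occurrence(s).

2


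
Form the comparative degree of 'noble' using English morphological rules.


Apply comparative formation (ends in e: add -r): 'noble' -> 'nobler'.

nobler


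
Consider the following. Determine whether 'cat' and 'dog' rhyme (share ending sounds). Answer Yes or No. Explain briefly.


Rime (stressed vowel + following sounds) of 'cat': -at = /æt/
Rime of 'dog': -og = /ɒg/
/æt/ and /ɒg/ are different ending sounds, so the words do not rhyme.

No


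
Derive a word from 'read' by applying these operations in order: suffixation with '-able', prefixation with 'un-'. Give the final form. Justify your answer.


Step 1: Add suffix '-able' to 'read' = 'readable'
Step 2: Add prefix 'un-' to 'readable' = 'unreadable'

unreadable


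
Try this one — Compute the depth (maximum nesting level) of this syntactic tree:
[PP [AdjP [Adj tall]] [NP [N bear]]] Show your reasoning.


Count bracket nesting levels:
'[' at pos 0: depth = 1
'[' at pos 4: depth = 2
'[' at pos 10: depth = 3
'[' at pos 22: depth = 2
'[' at pos 26: depth = 3
Maximum depth reached: 3

3


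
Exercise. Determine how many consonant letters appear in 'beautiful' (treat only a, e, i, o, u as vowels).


Consonants in 'beautiful': b, t, f, l = 4 consonants.

4


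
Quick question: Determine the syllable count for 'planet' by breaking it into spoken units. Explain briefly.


Break 'planet' into syllables: plan-et -> plan | et = 2 syllables

2 syllables


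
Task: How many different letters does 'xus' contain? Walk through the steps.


Unique letters in 'xus': {s, u, x} = 3 distinct letters.

3


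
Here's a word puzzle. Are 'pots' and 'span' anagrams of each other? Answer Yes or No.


Sorted letters of 'pots': 'opst'
Sorted letters of 'span': 'anps'
They do not match.

No


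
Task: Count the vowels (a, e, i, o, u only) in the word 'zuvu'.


Vowels in 'zuvu': u, u = 2 vowels.

2


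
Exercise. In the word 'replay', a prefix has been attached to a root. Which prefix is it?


The word 'replay' = 're' (prefix) + 'play' (root). The prefix is 're'.

re


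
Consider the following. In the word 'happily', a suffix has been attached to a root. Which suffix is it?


The word 'happily' = 'happy' (root) + '-ly' (suffix). The suffix is '-ly'.

ly


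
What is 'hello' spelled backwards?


Reverse 'hello' character by character: 'olleh'.

olleh


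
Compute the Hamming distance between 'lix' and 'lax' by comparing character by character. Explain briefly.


Alignment:
Position 1: 'l' vs 'l' = match
Position 2: 'i' vs 'a' = DIFFER
Position 3: 'x' vs 'x' = match
Total differences: 1

1


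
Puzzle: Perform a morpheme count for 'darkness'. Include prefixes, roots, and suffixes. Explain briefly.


Decomposition: dark (root) + -ness (suffix) = 2 morpheme(s)

2 morphemes


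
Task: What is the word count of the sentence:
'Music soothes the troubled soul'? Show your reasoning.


Split into words: Music | soothes | the | troubled | soul = 5 words.

5


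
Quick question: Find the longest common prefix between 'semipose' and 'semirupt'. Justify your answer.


Compare from the start: 4 characters match: 'semi'. Mismatch at position 5: 'p' vs 'r'.

semi


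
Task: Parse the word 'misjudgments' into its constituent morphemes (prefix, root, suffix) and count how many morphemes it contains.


Step 1: Identify prefix: 'mis' (meaning: wrongly)
Step 2: Identify root: 'judge'
Step 3: Identify suffix(es): 'ment, s'
Decomposition: mis- (prefix: wrongly) + judge (root) + -ment (suffix: action/result) + -s (plural)
Total morphemes: 4

4 morphemes (mis- (prefix: wrongly) + judge (root) + -ment (suffix: action/result) + -s (plural))


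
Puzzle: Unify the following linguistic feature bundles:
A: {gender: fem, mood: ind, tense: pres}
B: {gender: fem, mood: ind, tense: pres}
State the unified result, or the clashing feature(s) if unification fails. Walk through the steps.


Compare features:
gender: A=fem vs B=fem -> unified: fem
mood: A=ind vs B=ind -> unified: ind
tense: A=pres vs B=pres -> unified: pres
No clashes found.

Unified: {gender: fem, mood: ind, tense: pres}


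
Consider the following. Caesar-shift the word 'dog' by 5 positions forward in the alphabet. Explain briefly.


Shift each letter by 5: d -> i, o -> t, g -> l. Result: 'itl'.

itl


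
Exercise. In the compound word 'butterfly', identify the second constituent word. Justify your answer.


Split 'butterfly' into 'butter' + 'fly'. The second part is 'fly'.

fly


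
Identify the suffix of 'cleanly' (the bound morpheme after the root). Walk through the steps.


The word 'cleanly' = 'clean' (root) + '-ly' (suffix). The suffix is '-ly'.

ly


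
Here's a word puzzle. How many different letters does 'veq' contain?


Unique letters in 'veq': {e, q, v} = 3 distinct letters.

3


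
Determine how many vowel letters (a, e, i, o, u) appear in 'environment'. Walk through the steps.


Vowels in 'environment': e, i, o, e = 4 vowels.

4


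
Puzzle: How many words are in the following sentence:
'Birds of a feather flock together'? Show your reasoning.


Split into words: Birds | of | a | feather | flock | together = 6 words.

6


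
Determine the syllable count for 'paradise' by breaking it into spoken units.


Break 'paradise' into syllables: par-a-dise -> par | a | dise = 3 syllables

3 syllables


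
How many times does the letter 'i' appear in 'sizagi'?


Letter 'i' in 'sizagi': found at position(s) 2, 6 = 2 occurrence(s).

2


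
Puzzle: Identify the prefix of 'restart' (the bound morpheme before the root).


The word 'restart' = 're' (prefix) + 'start' (root). The prefix is 're'.

re


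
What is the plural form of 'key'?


Apply rule: Add -s. 'key' becomes 'keys'.

keys


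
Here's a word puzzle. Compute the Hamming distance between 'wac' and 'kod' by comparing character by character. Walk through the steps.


Alignment:
Position 1: 'w' vs 'k' = DIFFER
Position 2: 'a' vs 'o' = DIFFER
Position 3: 'c' vs 'd' = DIFFER
Total differences: 3

3


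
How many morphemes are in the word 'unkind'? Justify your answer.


Decomposition: un- (prefix) + kind (root) = 2 morpheme(s)

2 morphemes


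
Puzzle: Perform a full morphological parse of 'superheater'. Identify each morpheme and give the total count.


Step 1: Identify prefix: 'super' (meaning: above)
Step 2: Identify root: 'heat'
Step 3: Identify suffix(es): 'er'
Decomposition: super- (prefix: above) + heat (root) + -er (suffix: one who)
Total morphemes: 3

3 morphemes (super- (prefix: above) + heat (root) + -er (suffix: one who))


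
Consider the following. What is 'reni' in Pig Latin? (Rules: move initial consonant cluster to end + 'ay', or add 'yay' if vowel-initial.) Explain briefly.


'reni': move consonant cluster 'r' to end and add 'ay': 'eniray'.

eniray


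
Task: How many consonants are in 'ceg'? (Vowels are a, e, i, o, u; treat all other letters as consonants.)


Consonants in 'ceg': c, g = 2 consonants.

2


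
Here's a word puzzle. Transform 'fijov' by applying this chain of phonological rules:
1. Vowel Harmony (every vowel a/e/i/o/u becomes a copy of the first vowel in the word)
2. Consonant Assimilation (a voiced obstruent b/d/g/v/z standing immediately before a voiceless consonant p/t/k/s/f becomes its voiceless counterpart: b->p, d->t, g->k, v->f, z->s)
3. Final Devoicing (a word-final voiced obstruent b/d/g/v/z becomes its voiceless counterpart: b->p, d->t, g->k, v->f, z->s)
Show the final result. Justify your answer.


Starting form: 'fijov'
Rule 1: Vowel Harmony: all vowels become 'i' (matching first vowel). 'fijov' -> 'fijiv'
Rule 2: Consonant Assimilation: no voiced obstruent (b/d/g/v/z) stands immediately before a voiceless consonant (p/t/k/s/f). No change.
Rule 3: Final Devoicing: word-final voiced obstruent 'v' becomes voiceless 'f'. 'fijiv' -> 'fijif'
Final form: 'fijif'

fijif


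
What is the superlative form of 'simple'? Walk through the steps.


Apply superlative formation (ends in e: add -st): 'simple' -> 'simplest'.

simplest


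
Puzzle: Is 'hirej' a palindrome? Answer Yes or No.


Forward: 'hirej'
Reversed: 'jerih'
They differ.

No


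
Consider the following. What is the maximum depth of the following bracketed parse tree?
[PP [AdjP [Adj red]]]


Count bracket nesting levels:
'[' at pos 0: depth = 1
'[' at pos 4: depth = 2
'[' at pos 10: depth = 3
Maximum depth reached: 3

3


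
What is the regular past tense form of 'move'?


Apply rule: Add -d (word ends in -e). 'move' becomes 'moved'.

moved


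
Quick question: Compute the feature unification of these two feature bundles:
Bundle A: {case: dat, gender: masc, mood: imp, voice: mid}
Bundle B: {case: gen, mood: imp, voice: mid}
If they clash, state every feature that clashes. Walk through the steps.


Compare features:
case: A=dat vs B=gen -> CLASH
gender: A=masc vs B=_ -> unified: masc
mood: A=imp vs B=imp -> unified: imp
voice: A=mid vs B=mid -> unified: mid
Clash detected on feature 'case' (dat vs gen); unification fails.

CLASH on 'case' (dat vs gen)


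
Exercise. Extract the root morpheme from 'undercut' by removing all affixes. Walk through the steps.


Remove prefix 'under' from 'undercut' to get root 'cut'.

cut


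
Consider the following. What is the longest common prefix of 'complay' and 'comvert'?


Compare from the start: 3 characters match: 'com'. Mismatch at position 4: 'p' vs 'v'.

com


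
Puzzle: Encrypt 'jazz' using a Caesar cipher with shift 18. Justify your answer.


Shift each letter by 18: j -> b, a -> s, z -> r, z -> r. Result: 'bsrr'.

bsrr


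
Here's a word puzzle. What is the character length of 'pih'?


Spell out 'pih' and number each letter: p(1), i(2), h(3). Total: 3 letters.

3


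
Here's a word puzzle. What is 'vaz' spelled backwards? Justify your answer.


Reverse 'vaz' character by character: 'zav'.

zav


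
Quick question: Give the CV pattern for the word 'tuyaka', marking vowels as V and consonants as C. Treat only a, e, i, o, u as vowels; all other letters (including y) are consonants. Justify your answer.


Letter mapping: t = C, u = V, y = C, a = V, k = C, a = V.

CVCVCV


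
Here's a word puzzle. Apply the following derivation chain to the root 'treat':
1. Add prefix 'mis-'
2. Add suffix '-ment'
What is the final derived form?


Step 1: Add prefix 'mis-' to 'treat' = 'mistreat'
Step 2: Add suffix '-ment' to 'mistreat' = 'mistreatment'

mistreatment


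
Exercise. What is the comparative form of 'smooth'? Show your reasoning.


Apply comparative formation (add -er): 'smooth' -> 'smoother'.

smoother


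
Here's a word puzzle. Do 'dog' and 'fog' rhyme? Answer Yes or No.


Rime (stressed vowel + following sounds) of 'dog': -og = /ɒg/
Rime of 'fog': -og = /ɒg/
/ɒg/ and /ɒg/ are the same ending sound, so the words rhyme.

Yes


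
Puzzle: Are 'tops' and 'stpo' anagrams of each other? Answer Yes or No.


Sorted letters of 'tops': 'opst'
Sorted letters of 'stpo': 'opst'
They match.

Yes


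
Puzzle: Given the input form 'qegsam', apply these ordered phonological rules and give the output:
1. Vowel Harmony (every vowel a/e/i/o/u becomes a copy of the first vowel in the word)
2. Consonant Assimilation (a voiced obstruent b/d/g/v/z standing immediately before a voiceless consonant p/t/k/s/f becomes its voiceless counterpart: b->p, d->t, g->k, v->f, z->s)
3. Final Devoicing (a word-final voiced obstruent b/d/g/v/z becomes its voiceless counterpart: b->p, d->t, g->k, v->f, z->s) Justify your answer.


Starting form: 'qegsam'
Rule 1: Vowel Harmony: all vowels become 'e' (matching first vowel). 'qegsam' -> 'qegsem'
Rule 2: Consonant Assimilation: voiced obstruent before voiceless consonant becomes voiceless ('gs' -> 'ks'). 'qegsem' -> 'qeksem'
Rule 3: Final Devoicing: final consonant 'm' is not one of the voiced obstruents b/d/g/v/z. No change.
Final form: 'qeksem'

qeksem


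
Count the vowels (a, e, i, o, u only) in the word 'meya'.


Vowels in 'meya': e, a = 2 vowels.

2


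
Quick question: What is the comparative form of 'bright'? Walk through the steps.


Apply comparative formation (add -er): 'bright' -> 'brighter'.

brighter


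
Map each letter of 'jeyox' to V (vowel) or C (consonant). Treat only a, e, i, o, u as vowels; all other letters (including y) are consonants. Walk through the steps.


Letter mapping: j = C, e = V, y = C, o = V, x = C.

CVCVC


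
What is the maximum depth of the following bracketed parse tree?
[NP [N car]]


Count bracket nesting levels:
'[' at pos 0: depth = 1
'[' at pos 4: depth = 2
Maximum depth reached: 2

2


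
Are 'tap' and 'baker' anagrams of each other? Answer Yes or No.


Sorted letters of 'tap': 'apt'
Sorted letters of 'baker': 'abekr'
They do not match.

No


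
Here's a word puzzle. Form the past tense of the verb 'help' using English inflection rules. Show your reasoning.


Apply rule: Add -ed. 'help' becomes 'helped'.

helped


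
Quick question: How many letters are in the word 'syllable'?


Spell out 'syllable' and number each letter: s(1), y(2), l(3), l(4), a(5), b(6), l(7), e(8). Total: 8 letters.

8


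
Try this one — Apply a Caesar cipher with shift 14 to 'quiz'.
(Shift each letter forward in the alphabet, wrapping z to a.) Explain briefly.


Shift each letter by 14: q -> e, u -> i, i -> w, z -> n. Result: 'eiwn'.

eiwn


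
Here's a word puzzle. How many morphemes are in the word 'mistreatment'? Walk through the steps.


Decomposition: mis- (prefix) + treat (root) + -ment (suffix) = 3 morpheme(s)

3 morphemes


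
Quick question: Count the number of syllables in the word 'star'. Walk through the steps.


Break 'star' into syllables: star -> star = 1 syllable

1 syllable


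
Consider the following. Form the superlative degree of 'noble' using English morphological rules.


Apply superlative formation (ends in e: add -st): 'noble' -> 'noblest'.

noblest


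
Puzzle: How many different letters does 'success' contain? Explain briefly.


Unique letters in 'success': {c, e, s, u} = 4 distinct letters.

4


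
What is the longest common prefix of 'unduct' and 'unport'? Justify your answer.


Compare from the start: 2 characters match: 'un'. Mismatch at position 3: 'd' vs 'p'.

un


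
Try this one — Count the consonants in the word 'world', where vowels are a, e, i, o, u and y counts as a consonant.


Consonants in 'world': w, r, l, d = 4 consonants.

4


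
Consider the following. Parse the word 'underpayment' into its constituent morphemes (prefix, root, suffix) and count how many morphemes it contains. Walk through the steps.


Step 1: Identify prefix: 'under' (meaning: beneath/insufficient)
Step 2: Identify root: 'pay'
Step 3: Identify suffix(es): 'ment'
Decomposition: under- (prefix: beneath/insufficient) + pay (root) + -ment (suffix: action/result)
Total morphemes: 3

3 morphemes (under- (prefix: beneath/insufficient) + pay (root) + -ment (suffix: action/result))


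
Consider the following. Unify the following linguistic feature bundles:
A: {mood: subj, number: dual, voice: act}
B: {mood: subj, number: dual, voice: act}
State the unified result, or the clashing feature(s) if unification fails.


Compare features:
mood: A=subj vs B=subj -> unified: subj
number: A=dual vs B=dual -> unified: dual
voice: A=act vs B=act -> unified: act
No clashes found.

Unified: {mood: subj, number: dual, voice: act}


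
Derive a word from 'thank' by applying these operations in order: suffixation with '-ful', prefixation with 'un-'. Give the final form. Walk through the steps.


Step 1: Add suffix '-ful' to 'thank' = 'thankful'
Step 2: Add prefix 'un-' to 'thankful' = 'unthankful'

unthankful


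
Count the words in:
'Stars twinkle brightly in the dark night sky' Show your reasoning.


Split into words: Stars | twinkle | brightly | in | the | dark | night | sky = 8 words.

8


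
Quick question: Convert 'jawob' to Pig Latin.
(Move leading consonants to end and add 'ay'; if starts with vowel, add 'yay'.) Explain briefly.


'jawob': move consonant cluster 'j' to end and add 'ay': 'awobjay'.

awobjay


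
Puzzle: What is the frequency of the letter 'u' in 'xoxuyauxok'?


Letter 'u' in 'xoxuyauxok': found at position(s) 4, 7 = 2 occurrence(s).

2


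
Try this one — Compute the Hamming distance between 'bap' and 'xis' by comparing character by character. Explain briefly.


Alignment:
Position 1: 'b' vs 'x' = DIFFER
Position 2: 'a' vs 'i' = DIFFER
Position 3: 'p' vs 's' = DIFFER
Total differences: 3

3


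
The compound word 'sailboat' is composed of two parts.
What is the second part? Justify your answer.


Split 'sailboat' into 'sail' + 'boat'. The second part is 'boat'.

boat


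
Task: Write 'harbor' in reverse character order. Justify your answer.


Reverse 'harbor' character by character: 'robrah'.

robrah


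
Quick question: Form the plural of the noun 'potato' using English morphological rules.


Apply rule: Add -es (consonant + o). 'potato' becomes 'potatoes'.

potatoes


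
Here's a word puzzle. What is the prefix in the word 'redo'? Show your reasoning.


The word 'redo' = 're' (prefix) + 'do' (root). The prefix is 're'.

re


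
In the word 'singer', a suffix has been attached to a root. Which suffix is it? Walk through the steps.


The word 'singer' = 'sing' (root) + '-er' (suffix). The suffix is '-er'.

er


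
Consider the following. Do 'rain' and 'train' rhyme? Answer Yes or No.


Rime (stressed vowel + following sounds) of 'rain': -ain = /eɪn/
Rime of 'train': -ain = /eɪn/
/eɪn/ and /eɪn/ are the same ending sound, so the words rhyme.

Yes


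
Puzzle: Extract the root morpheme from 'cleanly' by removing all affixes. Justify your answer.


Remove suffix '-ly' from 'cleanly' to get root 'clean'.

clean


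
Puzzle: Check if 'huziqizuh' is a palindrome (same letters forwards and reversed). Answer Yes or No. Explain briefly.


Forward: 'huziqizuh'
Reversed: 'huziqizuh'
They are identical.

Yes


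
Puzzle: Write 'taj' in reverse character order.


Reverse 'taj' character by character: 'jat'.

jat


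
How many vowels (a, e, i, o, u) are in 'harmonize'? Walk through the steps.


Vowels in 'harmonize': a, o, i, e = 4 vowels.

4


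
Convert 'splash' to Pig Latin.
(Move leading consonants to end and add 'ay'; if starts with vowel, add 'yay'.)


'splash': move consonant cluster 'spl' to end and add 'ay': 'ashsplay'.

ashsplay


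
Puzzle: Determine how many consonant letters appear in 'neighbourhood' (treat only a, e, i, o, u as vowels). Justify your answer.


Consonants in 'neighbourhood': n, g, h, b, r, h, d = 7 consonants.

7


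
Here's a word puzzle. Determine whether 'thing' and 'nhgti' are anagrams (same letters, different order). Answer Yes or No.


Sorted letters of 'thing': 'ghint'
Sorted letters of 'nhgti': 'ghint'
They match.

Yes
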